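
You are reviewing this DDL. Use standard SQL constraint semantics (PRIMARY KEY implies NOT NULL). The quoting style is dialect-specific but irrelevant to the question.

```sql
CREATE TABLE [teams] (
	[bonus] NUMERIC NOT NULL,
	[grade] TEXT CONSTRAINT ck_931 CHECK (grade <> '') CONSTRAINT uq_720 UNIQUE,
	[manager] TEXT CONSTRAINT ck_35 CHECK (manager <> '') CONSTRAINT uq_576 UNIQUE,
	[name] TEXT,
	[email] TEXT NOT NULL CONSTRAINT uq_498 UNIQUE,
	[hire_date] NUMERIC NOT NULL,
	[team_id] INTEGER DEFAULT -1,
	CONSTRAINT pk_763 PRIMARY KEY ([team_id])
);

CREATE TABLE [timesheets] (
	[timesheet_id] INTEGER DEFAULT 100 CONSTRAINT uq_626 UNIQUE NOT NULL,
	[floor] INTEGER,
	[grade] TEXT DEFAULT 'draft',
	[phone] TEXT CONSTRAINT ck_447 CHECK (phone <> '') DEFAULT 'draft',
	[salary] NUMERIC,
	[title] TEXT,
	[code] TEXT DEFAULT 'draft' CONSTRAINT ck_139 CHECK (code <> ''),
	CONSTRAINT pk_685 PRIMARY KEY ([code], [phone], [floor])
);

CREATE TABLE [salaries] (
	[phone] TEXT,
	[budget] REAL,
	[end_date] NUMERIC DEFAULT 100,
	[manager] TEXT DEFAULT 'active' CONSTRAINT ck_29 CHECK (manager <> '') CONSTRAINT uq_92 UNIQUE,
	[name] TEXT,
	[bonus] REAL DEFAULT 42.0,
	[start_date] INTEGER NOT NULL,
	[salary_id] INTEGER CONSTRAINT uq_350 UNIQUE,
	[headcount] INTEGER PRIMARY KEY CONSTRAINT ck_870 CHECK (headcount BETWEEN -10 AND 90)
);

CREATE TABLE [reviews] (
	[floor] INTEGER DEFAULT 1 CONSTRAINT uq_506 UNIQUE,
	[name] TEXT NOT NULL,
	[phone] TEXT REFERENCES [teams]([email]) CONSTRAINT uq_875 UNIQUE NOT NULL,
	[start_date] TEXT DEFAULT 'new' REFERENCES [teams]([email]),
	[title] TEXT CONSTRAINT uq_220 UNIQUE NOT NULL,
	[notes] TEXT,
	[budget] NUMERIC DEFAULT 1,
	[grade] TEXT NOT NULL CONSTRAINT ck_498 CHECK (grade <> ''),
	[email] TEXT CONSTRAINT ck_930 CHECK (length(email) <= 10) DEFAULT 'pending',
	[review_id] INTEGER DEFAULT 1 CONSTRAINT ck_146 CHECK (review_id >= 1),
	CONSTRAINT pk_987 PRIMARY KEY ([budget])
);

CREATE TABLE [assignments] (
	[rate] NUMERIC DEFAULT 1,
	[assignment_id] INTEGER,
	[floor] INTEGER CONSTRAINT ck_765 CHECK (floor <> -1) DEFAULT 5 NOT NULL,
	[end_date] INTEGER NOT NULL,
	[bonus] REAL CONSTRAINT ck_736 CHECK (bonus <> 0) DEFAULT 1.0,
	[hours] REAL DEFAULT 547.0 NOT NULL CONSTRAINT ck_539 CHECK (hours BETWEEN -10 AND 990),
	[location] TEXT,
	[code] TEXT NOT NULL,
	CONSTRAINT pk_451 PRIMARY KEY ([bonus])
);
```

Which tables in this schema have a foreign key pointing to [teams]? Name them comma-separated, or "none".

reviews

- reviews.phone references teams(email).
- reviews.start_date references teams(email).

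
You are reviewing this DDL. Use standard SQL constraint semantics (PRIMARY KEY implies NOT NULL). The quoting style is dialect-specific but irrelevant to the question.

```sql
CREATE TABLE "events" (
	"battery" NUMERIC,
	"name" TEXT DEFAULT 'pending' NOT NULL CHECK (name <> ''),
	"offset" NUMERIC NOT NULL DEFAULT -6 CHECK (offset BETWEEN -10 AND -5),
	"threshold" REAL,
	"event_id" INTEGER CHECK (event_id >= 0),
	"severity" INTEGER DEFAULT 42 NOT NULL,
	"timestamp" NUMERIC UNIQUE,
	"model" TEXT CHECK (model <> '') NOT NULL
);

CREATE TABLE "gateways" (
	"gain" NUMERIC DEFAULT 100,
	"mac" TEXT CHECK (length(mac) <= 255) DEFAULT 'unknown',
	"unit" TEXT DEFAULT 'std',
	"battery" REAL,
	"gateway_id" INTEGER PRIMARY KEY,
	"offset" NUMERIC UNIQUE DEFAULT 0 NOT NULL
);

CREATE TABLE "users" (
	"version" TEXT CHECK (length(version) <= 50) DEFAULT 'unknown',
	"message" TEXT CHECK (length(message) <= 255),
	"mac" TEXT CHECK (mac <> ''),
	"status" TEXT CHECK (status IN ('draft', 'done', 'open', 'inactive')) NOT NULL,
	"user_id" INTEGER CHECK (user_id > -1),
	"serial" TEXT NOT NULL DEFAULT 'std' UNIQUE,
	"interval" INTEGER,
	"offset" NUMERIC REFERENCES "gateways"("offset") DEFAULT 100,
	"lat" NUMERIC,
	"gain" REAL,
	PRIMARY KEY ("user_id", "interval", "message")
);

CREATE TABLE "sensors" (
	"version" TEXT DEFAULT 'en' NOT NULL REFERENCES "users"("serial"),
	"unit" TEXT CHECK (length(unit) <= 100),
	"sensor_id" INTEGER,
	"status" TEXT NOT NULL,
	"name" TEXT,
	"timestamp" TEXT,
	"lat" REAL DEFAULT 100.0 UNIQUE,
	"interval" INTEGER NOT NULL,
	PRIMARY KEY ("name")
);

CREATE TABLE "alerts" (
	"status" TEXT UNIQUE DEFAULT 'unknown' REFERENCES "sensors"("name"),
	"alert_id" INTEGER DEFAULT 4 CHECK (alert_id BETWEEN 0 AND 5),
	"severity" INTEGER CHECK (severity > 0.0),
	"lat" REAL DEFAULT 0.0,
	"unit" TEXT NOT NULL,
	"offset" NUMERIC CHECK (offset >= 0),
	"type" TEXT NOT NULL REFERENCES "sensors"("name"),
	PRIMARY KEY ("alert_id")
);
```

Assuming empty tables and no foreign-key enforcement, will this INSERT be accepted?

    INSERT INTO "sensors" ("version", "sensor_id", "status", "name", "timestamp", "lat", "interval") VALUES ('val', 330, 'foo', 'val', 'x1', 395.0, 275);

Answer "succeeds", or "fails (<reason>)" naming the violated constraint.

NOT NULL columns: interval is supplied; name is supplied; status is supplied; version is supplied.
No constraint is violated.

succeeds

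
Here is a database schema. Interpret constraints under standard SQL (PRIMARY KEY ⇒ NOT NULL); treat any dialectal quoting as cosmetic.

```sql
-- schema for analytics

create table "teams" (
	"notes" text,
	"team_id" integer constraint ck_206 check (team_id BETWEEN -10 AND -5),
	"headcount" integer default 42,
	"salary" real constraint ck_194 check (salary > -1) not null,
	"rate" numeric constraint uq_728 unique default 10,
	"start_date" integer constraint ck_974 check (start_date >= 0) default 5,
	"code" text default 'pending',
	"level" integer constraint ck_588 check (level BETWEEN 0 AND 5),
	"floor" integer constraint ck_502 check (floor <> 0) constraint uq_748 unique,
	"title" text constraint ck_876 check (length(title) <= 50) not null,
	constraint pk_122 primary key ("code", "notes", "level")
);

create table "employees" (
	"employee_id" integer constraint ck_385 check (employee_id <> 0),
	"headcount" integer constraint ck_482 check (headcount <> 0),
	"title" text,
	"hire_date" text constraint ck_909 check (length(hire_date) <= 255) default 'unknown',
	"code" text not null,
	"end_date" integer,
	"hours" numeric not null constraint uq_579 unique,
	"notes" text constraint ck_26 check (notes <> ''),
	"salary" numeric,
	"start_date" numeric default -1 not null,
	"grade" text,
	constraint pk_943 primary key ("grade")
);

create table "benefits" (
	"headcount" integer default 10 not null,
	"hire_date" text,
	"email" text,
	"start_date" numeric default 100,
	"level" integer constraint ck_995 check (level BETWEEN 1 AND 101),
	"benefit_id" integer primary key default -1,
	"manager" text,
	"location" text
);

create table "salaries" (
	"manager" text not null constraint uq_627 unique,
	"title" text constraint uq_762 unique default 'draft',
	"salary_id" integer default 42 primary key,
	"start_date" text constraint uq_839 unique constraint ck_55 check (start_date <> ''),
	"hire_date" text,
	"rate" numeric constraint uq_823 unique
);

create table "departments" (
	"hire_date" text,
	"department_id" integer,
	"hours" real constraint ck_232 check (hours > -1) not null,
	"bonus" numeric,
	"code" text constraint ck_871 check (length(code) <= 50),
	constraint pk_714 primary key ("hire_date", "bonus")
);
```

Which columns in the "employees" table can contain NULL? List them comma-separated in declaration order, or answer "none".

employee_id, headcount, title, hire_date, end_date, notes, salary

- employee_id: CHECK does not forbid NULL (a CHECK constraint passes when its expression is NULL) → nullable.
- headcount: CHECK does not forbid NULL (a CHECK constraint passes when its expression is NULL) → nullable.
- title: no NOT NULL constraint applies → nullable.
- hire_date: CHECK does not forbid NULL (a CHECK constraint passes when its expression is NULL) → nullable.
- code: declared NOT NULL → not nullable.
- end_date: no NOT NULL constraint applies → nullable.
- hours: declared NOT NULL → not nullable.
- notes: CHECK does not forbid NULL (a CHECK constraint passes when its expression is NULL) → nullable.
- salary: no NOT NULL constraint applies → nullable.
- start_date: declared NOT NULL → not nullable.
- grade: part of the PRIMARY KEY, which implies NOT NULL → not nullable.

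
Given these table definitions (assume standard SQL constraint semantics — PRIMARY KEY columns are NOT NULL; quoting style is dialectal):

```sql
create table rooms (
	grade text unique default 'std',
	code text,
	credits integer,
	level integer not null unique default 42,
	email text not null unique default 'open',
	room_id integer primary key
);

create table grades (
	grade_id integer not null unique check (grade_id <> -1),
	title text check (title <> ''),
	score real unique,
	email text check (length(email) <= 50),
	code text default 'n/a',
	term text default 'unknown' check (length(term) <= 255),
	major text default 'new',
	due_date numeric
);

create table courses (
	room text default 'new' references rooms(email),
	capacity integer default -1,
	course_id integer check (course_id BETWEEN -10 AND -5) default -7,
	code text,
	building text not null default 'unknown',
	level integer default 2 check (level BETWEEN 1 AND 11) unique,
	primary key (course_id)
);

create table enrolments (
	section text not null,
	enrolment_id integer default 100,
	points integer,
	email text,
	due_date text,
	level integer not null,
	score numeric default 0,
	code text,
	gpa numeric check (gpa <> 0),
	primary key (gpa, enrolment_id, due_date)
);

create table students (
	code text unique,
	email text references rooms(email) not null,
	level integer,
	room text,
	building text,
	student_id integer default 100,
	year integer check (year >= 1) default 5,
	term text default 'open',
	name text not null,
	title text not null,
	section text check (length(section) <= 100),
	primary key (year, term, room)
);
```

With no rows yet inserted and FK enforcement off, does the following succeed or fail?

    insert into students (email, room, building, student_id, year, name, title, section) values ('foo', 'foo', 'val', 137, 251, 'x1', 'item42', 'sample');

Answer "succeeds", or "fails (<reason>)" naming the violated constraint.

NOT NULL columns: email is supplied; name is supplied; room is supplied; term defaults to 'open'; title is supplied; year is supplied.
CHECK constraints: 251 satisfies (year >= 1); 'sample' satisfies (length(section) <= 100).
No constraint is violated.

succeeds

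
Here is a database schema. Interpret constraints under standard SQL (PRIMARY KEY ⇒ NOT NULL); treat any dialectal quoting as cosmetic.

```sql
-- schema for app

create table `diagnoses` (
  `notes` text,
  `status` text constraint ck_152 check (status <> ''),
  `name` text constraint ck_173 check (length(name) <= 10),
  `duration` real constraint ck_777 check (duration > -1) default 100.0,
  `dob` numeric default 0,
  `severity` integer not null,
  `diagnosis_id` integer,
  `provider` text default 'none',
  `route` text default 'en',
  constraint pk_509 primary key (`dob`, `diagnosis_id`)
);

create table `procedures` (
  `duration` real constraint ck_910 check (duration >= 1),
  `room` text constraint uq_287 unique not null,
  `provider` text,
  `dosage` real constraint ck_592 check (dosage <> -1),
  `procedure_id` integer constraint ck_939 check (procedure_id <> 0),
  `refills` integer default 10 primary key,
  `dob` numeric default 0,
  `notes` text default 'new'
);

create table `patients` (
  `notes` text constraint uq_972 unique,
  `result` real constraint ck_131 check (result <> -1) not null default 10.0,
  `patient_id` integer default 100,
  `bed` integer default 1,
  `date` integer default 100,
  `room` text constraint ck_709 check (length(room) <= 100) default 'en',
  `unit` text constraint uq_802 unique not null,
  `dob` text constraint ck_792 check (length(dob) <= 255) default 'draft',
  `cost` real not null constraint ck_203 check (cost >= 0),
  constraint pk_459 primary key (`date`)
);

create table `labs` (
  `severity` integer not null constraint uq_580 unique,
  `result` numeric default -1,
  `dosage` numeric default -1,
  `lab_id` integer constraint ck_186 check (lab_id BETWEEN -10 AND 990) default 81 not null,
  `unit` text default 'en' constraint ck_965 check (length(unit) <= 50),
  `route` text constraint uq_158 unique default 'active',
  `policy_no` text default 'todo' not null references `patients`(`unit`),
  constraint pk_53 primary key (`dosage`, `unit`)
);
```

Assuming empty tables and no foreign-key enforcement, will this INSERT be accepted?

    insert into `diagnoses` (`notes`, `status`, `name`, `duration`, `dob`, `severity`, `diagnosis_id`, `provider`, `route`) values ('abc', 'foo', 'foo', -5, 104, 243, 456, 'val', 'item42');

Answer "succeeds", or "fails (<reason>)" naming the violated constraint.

fails (CHECK on duration)

The value -5 for duration violates CHECK (duration > -1).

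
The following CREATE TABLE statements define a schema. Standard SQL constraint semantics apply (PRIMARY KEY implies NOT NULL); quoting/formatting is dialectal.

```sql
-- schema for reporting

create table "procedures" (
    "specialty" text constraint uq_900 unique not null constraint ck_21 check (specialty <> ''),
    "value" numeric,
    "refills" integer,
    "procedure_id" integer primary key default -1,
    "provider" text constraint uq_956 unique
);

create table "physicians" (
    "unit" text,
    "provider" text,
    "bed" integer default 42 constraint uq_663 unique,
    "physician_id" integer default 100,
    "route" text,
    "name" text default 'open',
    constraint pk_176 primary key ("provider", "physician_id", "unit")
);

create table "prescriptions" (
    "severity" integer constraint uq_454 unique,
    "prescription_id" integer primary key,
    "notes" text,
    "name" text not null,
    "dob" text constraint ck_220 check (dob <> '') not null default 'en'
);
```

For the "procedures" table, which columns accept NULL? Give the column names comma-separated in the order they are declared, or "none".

- specialty: declared NOT NULL → not nullable.
- value: no NOT NULL constraint applies → nullable.
- refills: no NOT NULL constraint applies → nullable.
- procedure_id: part of the PRIMARY KEY, which implies NOT NULL → not nullable.
- provider: UNIQUE does not imply NOT NULL → nullable.

value, refills, provider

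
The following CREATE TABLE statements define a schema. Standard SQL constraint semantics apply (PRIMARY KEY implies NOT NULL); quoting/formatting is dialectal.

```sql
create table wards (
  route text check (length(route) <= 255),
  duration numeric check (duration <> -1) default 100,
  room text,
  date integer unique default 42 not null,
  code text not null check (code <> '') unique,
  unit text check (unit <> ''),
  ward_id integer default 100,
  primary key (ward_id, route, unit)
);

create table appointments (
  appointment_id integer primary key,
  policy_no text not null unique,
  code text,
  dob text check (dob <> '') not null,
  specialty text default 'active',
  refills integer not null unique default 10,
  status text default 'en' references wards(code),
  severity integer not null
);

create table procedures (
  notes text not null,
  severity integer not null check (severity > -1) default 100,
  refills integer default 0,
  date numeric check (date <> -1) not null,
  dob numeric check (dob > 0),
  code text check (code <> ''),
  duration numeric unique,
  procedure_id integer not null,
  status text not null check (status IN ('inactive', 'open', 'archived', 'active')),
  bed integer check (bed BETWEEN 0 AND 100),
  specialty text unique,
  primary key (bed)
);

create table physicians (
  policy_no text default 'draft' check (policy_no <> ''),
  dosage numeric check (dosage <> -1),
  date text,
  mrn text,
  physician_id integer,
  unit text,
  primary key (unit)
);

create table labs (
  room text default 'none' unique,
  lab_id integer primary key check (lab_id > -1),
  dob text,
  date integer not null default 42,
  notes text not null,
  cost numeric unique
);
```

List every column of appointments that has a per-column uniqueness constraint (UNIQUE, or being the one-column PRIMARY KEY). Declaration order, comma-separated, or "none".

- appointment_id: single-column PRIMARY KEY → unique.
- policy_no: declared UNIQUE → unique.
- code: no UNIQUE or single-column PK constraint.
- dob: no UNIQUE or single-column PK constraint.
- specialty: no UNIQUE or single-column PK constraint.
- refills: declared UNIQUE → unique.
- status: no UNIQUE or single-column PK constraint.
- severity: no UNIQUE or single-column PK constraint.

appointment_id, policy_no, refills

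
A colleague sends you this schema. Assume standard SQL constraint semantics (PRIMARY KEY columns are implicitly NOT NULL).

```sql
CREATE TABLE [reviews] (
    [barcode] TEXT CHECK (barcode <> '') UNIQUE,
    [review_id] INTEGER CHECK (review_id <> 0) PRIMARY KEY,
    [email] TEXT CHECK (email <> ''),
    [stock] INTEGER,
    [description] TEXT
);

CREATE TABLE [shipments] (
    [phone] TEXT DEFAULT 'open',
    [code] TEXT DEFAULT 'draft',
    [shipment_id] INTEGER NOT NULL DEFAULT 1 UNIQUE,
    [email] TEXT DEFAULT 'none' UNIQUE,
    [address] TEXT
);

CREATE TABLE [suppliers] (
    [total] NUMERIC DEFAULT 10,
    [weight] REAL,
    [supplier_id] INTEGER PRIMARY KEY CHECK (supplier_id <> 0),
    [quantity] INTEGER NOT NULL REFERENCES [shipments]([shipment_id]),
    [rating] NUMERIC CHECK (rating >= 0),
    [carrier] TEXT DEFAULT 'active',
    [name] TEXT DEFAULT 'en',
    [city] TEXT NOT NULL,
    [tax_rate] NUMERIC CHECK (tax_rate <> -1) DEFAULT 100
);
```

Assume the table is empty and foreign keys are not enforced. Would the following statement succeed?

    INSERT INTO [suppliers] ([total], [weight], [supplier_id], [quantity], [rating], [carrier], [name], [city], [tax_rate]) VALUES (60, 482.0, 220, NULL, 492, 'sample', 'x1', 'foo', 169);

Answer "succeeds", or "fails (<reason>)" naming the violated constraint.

fails (NOT NULL on quantity)

quantity is explicitly set to NULL, but quantity is declared NOT NULL.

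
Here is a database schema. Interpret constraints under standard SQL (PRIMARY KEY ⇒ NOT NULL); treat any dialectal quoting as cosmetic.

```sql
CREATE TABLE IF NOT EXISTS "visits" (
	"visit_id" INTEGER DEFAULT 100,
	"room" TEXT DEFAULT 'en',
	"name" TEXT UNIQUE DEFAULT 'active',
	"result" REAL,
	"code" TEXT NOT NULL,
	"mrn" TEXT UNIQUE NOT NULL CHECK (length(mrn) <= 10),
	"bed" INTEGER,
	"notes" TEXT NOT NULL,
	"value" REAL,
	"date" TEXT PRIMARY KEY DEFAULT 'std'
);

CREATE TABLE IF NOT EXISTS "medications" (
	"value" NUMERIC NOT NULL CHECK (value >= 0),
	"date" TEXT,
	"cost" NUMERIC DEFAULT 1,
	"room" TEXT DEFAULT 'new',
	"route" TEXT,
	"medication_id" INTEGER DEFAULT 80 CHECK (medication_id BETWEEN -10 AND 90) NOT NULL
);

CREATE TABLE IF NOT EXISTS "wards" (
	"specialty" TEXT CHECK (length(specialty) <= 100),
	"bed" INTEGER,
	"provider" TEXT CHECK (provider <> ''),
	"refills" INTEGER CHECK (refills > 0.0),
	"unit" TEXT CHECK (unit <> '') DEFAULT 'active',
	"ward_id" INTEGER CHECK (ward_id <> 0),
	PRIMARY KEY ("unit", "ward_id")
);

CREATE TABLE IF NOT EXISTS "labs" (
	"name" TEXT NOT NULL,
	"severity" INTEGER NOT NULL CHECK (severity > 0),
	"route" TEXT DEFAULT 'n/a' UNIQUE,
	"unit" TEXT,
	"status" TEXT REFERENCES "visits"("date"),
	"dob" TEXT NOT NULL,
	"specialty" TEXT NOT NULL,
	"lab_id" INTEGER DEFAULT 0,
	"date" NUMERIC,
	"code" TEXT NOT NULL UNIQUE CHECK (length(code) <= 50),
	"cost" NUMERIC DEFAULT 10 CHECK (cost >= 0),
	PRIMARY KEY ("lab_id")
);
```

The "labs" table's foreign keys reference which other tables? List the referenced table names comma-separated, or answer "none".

- status REFERENCES visits(date).

visits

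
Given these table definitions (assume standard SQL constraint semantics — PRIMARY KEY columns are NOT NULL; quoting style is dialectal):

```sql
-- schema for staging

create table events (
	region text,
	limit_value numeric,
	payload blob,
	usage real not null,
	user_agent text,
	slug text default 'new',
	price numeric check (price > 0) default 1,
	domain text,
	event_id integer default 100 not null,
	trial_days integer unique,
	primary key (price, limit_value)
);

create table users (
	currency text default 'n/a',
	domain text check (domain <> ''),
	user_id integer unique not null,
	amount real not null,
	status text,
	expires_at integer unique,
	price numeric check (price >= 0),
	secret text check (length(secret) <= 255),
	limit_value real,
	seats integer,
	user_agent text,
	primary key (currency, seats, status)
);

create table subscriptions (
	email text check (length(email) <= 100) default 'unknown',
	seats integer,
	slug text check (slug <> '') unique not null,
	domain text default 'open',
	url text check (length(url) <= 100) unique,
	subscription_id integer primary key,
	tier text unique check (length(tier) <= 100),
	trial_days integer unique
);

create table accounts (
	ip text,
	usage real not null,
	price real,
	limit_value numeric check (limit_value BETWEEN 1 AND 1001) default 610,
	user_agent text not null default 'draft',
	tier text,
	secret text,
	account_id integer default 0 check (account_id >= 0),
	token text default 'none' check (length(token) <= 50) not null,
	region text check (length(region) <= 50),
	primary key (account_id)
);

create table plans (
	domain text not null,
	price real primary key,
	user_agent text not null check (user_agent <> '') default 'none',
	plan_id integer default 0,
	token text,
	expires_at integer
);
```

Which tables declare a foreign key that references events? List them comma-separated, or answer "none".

No REFERENCES clause anywhere in the schema names events.

none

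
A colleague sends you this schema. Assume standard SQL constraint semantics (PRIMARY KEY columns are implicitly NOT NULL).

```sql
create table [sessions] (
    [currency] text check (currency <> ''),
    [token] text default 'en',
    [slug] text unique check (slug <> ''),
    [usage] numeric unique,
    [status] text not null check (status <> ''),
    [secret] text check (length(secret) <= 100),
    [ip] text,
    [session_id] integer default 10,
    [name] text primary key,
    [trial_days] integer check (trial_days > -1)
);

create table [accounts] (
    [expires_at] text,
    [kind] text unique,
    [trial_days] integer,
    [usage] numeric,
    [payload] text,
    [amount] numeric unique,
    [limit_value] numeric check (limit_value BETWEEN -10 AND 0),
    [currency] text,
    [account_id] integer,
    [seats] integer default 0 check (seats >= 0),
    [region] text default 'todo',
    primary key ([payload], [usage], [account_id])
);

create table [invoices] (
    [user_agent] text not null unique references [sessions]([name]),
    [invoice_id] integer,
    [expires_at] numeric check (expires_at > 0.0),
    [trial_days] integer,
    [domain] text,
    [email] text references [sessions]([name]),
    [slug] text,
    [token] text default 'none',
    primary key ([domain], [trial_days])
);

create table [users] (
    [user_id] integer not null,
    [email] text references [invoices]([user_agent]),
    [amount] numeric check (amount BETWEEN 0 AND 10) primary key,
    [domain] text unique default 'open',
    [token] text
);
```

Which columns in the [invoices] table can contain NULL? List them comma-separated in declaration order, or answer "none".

invoice_id, expires_at, email, slug, token

- user_agent: declared NOT NULL → not nullable.
- invoice_id: no NOT NULL constraint applies → nullable.
- expires_at: CHECK does not forbid NULL (a CHECK constraint passes when its expression is NULL) → nullable.
- trial_days: part of the PRIMARY KEY, which implies NOT NULL → not nullable.
- domain: part of the PRIMARY KEY, which implies NOT NULL → not nullable.
- email: a foreign key column may be NULL unless separately constrained → nullable.
- slug: no NOT NULL constraint applies → nullable.
- token: DEFAULT only fills an omitted column; an explicit NULL is still allowed → nullable.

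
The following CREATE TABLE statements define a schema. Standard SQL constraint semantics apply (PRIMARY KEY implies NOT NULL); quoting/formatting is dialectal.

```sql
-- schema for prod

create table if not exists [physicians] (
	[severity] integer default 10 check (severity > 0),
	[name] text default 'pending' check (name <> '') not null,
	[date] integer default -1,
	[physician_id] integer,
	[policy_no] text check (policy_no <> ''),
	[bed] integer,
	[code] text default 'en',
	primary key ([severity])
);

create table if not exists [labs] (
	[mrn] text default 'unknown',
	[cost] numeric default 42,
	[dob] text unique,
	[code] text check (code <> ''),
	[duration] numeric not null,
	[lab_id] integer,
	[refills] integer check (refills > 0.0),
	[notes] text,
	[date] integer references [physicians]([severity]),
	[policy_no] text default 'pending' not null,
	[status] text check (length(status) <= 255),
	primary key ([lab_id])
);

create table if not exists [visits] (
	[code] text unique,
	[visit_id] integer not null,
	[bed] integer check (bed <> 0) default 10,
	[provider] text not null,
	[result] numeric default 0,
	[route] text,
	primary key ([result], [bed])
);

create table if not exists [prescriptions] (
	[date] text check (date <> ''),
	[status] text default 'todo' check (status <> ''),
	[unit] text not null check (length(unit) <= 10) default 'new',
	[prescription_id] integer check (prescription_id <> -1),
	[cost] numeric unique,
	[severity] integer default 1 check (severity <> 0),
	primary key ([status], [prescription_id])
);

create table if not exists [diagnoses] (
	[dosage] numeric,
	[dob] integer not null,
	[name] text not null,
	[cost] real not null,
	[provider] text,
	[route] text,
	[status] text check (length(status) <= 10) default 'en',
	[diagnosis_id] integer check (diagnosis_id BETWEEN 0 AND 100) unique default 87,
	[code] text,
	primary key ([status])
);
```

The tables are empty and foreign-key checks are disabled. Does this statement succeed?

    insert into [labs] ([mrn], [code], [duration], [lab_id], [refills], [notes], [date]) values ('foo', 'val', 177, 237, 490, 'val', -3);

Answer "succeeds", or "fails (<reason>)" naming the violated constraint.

succeeds

NOT NULL columns: duration is supplied; lab_id is supplied; policy_no defaults to 'pending'.
CHECK constraints: 'val' satisfies (code <> ''); 490 satisfies (refills > 0.0).
No constraint is violated.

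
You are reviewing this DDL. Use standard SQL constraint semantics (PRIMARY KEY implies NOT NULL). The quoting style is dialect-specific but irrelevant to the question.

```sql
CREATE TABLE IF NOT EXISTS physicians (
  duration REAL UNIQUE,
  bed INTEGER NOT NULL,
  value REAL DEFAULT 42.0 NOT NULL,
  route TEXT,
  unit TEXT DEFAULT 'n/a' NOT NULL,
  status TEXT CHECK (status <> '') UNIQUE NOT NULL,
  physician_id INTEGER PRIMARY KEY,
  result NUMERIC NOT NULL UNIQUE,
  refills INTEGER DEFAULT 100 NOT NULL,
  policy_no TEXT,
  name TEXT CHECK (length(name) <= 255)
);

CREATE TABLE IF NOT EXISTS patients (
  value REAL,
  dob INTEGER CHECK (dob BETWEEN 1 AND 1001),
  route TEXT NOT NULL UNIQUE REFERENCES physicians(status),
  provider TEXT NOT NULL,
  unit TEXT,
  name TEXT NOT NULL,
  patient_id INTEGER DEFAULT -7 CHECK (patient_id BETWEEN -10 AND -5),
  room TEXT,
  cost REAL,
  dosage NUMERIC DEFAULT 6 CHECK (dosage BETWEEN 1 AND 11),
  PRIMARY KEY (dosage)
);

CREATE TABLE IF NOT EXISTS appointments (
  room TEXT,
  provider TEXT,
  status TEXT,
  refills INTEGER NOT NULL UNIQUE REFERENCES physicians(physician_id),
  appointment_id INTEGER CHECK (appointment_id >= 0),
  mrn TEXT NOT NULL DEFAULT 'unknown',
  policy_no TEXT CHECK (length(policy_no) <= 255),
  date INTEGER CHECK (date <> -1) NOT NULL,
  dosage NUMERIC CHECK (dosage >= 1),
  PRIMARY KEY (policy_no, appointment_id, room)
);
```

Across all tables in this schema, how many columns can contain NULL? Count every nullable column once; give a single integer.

13

physicians: 4 nullable (duration, route, policy_no, name — PK (physician_id) and explicit NOT NULL columns excluded).
patients: 6 nullable (value, dob, unit, patient_id, room, cost — PK (dosage) and explicit NOT NULL columns excluded).
appointments: 3 nullable (provider, status, dosage — PK (policy_no, appointment_id, room) and explicit NOT NULL columns excluded).
Total: 4 + 6 + 3 = 13.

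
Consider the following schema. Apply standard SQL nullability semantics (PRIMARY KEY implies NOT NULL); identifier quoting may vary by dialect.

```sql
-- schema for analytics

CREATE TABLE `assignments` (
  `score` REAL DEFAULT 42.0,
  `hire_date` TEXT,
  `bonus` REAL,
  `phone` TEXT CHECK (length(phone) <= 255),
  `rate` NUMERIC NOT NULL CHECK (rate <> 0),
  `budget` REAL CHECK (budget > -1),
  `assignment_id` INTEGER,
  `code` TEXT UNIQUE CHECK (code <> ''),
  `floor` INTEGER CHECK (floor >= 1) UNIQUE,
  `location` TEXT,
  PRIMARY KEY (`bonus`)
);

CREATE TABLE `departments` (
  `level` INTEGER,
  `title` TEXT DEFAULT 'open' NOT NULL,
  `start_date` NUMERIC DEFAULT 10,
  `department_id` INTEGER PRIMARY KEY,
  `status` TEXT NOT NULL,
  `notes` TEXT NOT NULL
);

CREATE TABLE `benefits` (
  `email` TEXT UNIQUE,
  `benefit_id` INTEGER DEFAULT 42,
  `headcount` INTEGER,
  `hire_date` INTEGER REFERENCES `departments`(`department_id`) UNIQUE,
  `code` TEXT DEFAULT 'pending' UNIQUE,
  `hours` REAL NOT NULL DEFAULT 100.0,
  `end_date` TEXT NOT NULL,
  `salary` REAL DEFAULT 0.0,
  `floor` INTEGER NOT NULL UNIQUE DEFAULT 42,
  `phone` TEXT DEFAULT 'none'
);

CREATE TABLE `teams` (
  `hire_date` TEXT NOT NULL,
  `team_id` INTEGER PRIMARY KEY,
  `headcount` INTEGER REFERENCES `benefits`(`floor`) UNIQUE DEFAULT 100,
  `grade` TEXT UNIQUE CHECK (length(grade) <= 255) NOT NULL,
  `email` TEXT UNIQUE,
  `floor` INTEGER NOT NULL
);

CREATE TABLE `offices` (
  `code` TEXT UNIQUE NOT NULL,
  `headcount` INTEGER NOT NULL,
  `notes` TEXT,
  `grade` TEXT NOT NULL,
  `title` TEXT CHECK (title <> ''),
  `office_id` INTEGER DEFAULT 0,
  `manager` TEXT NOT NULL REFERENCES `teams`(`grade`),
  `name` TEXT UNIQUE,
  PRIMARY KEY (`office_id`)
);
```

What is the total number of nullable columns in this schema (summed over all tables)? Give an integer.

22

assignments: 8 nullable (score, hire_date, phone, budget, assignment_id, code, floor, location — PK (bonus) and explicit NOT NULL columns excluded).
departments: 2 nullable (level, start_date — PK (department_id) and explicit NOT NULL columns excluded).
benefits: 7 nullable (email, benefit_id, headcount, hire_date, code, salary, phone — PK none and explicit NOT NULL columns excluded).
teams: 2 nullable (headcount, email — PK (team_id) and explicit NOT NULL columns excluded).
offices: 3 nullable (notes, title, name — PK (office_id) and explicit NOT NULL columns excluded).
Total: 8 + 2 + 7 + 2 + 3 = 22.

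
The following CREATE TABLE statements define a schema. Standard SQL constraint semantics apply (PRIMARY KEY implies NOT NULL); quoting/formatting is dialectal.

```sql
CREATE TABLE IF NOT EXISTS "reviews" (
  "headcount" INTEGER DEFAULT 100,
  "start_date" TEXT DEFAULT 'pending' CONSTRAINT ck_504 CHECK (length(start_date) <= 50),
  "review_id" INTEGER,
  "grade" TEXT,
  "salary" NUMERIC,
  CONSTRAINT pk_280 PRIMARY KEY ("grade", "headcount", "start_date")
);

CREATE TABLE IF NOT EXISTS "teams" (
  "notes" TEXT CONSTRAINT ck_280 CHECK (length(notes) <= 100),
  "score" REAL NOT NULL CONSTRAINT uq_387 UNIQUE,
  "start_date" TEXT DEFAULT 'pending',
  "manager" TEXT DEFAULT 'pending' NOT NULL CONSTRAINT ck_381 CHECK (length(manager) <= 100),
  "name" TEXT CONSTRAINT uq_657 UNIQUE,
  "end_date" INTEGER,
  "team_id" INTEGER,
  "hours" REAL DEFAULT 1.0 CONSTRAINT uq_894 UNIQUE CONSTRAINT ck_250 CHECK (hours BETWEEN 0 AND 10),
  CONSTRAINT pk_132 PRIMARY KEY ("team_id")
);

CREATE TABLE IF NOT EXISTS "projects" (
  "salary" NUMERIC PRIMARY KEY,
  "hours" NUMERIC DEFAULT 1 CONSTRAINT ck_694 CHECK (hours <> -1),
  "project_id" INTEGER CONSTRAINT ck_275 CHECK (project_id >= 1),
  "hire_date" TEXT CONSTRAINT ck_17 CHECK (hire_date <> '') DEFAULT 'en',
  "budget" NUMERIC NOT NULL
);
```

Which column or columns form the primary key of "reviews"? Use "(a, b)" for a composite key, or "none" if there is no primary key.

(grade, headcount, start_date)

A table-level PRIMARY KEY clause names 3 columns: grade, headcount, start_date.
This is a composite key — the combination is unique, not each column individually.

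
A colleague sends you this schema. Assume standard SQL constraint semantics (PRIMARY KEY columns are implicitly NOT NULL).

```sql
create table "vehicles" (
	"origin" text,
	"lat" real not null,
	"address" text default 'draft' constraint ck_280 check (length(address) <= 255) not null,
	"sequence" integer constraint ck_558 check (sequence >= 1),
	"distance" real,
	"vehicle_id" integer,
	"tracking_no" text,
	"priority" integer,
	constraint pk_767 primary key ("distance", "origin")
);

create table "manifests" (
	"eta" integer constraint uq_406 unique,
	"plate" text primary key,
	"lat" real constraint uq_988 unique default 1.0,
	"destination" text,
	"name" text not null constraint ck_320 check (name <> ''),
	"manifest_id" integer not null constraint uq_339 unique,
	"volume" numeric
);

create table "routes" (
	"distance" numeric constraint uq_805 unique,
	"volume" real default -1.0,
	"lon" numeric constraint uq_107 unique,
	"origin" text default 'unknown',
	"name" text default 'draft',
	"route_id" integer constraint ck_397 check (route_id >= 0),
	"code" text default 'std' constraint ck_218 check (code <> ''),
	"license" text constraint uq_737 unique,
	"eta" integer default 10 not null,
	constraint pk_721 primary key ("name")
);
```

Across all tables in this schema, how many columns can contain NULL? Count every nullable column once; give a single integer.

15

vehicles: 4 nullable (sequence, vehicle_id, tracking_no, priority — PK (distance, origin) and explicit NOT NULL columns excluded).
manifests: 4 nullable (eta, lat, destination, volume — PK (plate) and explicit NOT NULL columns excluded).
routes: 7 nullable (distance, volume, lon, origin, route_id, code, license — PK (name) and explicit NOT NULL columns excluded).
Total: 4 + 4 + 7 = 15.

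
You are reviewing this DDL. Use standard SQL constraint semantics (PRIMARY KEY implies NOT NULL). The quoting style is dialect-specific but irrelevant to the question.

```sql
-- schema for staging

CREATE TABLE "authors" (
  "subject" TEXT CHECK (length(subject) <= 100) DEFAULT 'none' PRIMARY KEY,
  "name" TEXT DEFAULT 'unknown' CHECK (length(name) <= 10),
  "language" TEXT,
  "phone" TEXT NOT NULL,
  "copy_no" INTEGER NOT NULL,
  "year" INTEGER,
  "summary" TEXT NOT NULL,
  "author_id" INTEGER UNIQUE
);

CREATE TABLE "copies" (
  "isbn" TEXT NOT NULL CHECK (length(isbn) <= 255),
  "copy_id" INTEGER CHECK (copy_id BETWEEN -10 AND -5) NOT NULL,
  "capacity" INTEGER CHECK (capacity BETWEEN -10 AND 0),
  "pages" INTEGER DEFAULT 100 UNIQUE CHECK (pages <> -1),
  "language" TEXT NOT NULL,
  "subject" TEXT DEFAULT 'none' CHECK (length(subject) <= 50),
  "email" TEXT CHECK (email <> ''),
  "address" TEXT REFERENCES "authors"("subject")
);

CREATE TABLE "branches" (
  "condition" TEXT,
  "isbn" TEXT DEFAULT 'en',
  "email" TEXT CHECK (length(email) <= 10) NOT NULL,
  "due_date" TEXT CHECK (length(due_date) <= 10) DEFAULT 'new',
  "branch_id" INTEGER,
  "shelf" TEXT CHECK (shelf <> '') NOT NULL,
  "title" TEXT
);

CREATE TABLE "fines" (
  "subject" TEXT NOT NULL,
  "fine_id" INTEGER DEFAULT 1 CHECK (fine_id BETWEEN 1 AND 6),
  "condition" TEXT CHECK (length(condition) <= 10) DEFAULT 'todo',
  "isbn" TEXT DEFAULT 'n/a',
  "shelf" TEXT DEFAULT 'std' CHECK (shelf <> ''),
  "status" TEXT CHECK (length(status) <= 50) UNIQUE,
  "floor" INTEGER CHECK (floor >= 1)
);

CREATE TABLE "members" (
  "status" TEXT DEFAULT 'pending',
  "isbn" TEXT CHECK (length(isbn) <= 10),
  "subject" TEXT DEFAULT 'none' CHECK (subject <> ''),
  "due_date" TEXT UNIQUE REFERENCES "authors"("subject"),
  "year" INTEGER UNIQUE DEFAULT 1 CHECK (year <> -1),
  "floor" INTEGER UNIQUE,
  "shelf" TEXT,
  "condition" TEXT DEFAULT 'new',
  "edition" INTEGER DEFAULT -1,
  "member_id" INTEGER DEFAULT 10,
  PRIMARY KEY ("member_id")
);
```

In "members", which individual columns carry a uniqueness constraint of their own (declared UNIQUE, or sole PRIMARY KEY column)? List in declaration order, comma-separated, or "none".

due_date, year, floor, member_id

- status: no UNIQUE or single-column PK constraint.
- isbn: no UNIQUE or single-column PK constraint.
- subject: no UNIQUE or single-column PK constraint.
- due_date: declared UNIQUE → unique.
- year: declared UNIQUE → unique.
- floor: declared UNIQUE → unique.
- shelf: no UNIQUE or single-column PK constraint.
- condition: no UNIQUE or single-column PK constraint.
- edition: no UNIQUE or single-column PK constraint.
- member_id: single-column PRIMARY KEY → unique.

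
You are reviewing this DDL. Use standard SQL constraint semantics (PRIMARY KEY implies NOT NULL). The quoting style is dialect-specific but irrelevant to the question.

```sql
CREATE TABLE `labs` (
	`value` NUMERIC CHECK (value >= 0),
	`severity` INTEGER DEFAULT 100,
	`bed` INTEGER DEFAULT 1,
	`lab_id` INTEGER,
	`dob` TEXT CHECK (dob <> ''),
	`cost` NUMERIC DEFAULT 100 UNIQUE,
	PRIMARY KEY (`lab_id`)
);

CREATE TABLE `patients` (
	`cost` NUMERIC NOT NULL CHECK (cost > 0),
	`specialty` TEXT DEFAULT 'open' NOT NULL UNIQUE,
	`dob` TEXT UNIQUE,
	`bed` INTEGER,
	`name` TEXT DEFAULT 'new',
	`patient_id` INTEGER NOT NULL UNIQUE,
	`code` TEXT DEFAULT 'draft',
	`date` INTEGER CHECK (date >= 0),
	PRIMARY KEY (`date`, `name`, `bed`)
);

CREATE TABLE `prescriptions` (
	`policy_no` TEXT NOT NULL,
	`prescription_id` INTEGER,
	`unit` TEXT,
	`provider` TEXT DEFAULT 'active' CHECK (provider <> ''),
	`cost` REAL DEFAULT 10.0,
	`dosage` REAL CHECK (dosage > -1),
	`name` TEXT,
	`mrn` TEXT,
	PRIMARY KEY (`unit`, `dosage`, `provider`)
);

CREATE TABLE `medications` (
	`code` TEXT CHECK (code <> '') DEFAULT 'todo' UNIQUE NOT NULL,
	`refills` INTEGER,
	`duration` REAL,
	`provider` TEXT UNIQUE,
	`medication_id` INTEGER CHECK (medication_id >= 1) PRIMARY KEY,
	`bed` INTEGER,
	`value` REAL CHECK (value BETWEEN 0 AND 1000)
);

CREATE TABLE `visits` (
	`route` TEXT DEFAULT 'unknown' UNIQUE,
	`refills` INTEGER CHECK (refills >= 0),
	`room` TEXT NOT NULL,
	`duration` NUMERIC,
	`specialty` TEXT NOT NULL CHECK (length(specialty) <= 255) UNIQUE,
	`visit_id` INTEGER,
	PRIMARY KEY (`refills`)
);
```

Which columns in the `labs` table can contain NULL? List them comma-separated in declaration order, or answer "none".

- value: CHECK does not forbid NULL (a CHECK constraint passes when its expression is NULL) → nullable.
- severity: DEFAULT only fills an omitted column; an explicit NULL is still allowed → nullable.
- bed: DEFAULT only fills an omitted column; an explicit NULL is still allowed → nullable.
- lab_id: part of the PRIMARY KEY, which implies NOT NULL → not nullable.
- dob: CHECK does not forbid NULL (a CHECK constraint passes when its expression is NULL) → nullable.
- cost: UNIQUE does not imply NOT NULL → nullable.

value, severity, bed, dob, cost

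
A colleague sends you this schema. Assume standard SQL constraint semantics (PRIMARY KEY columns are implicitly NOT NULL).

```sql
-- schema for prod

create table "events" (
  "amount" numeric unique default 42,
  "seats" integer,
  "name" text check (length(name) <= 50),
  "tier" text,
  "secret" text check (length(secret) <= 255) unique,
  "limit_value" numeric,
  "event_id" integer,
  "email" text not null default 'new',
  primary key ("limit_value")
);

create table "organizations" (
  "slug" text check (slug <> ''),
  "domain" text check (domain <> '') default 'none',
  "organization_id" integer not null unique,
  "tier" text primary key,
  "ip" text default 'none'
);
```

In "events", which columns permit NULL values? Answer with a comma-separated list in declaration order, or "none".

amount, seats, name, tier, secret, event_id

- amount: UNIQUE does not imply NOT NULL → nullable.
- seats: no NOT NULL constraint applies → nullable.
- name: CHECK does not forbid NULL (a CHECK constraint passes when its expression is NULL) → nullable.
- tier: no NOT NULL constraint applies → nullable.
- secret: CHECK does not forbid NULL (a CHECK constraint passes when its expression is NULL) → nullable.
- limit_value: part of the PRIMARY KEY, which implies NOT NULL → not nullable.
- event_id: no NOT NULL constraint applies → nullable.
- email: declared NOT NULL → not nullable.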